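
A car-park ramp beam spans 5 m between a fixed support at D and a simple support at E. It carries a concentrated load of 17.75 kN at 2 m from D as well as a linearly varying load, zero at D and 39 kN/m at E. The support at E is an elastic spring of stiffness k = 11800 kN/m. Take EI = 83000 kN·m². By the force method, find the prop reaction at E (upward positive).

R_E = 49.04 kN

Remove the prop at E; the released (primary) structure is a cantilever built in at D.
Deflection at E on the released cantilever, summing each load's contribution:
  point load 17.75 at a = 2: Pa²(3L − a)/(6EI) = 153.8/EI
  triangular load, peak 39 at the free end: 11w₀L⁴/(120EI) = 2234/EI
  δ_0 = 2388/EI
Tip deflection under a unit load at E: L³/(3EI) = 41.67/EI.
With EI = 83000 kN·m²: δ_0 = 0.028774 m and δ_{EE} = 0.000502 m/kN.
Compatibility — the spring shortens by R_E/k under the reaction it provides: δ_0 − R_E·δ_{EE} = R_E/k. With 1/k = 0.000085 m/kN, R_E = δ_0 / (δ_{EE} + 1/k) = 0.028774 / (0.000502 + 0.000085) = 49.04 kN.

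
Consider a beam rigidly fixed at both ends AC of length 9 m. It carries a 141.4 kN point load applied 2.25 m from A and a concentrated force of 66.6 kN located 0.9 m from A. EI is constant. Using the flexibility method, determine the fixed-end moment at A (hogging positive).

Release both end moments; the primary structure is a simply-supported span AC with redundants M_A and M_C.
Simple-span end rotations at A and C under the given loads:
  at A: point load 141.4 at a = 2.25: Pab(L + b)/(6LEI) = 626.4/EI
  at C: point load 141.4 at a = 2.25: Pab(L + a)/(6LEI) = 447.4/EI
  at A: point load 66.6 at a = 0.9: Pab(L + b)/(6LEI) = 153.7/EI
  at C: point load 66.6 at a = 0.9: Pab(L + a)/(6LEI) = 89.01/EI
  θ_A0 = 780.1/EI,  θ_C0 = 536.4/EI
Flexibility coefficients: a unit moment at one end gives L/(3EI) there and L/(6EI) at the far end, so f₁₁ = f₂₂ = 3/EI and f₁₂ = f₂₁ = 1.5/EI.
Compatibility — zero rotation at each built-in end:
  3 M_A + 1.5 M_C = 780.1
  1.5 M_A + 3 M_C = 536.4
Solving the pair gives M_A = 227.5 kN·m and M_C = 65.05 kN·m (hogging).

M_A = 227.5 kN·m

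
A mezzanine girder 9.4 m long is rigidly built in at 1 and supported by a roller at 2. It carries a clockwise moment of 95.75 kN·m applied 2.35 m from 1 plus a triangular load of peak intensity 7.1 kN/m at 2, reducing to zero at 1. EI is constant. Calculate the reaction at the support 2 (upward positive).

Remove the prop at 2; the released (primary) structure is a cantilever built in at 1.
Primary-structure tip deflection at 2 by superposition:
  clockwise couple 95.75 at a = 2.35: M₀a(2L − a)/(2EI) = 1851/EI
  triangular load, peak 7.1 at the free end: 11w₀L⁴/(120EI) = 5081/EI
  δ_0 = 6932/EI
Flexibility coefficient — unit upward force at 2: δ_{22} = L³/(3EI) = 276.9/EI.
The prop prevents deflection at 2: R_2 = δ_0/δ_{22} = 6932/276.9 = 25.04 kN.

R_2 = 25.04 kN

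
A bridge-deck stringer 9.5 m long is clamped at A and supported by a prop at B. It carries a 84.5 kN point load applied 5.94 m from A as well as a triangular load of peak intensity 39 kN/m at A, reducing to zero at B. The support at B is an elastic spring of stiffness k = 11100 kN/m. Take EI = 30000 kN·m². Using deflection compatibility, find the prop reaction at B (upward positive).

R_B = 75.56 kN

Choose R_B as the redundant. The primary structure is the cantilever fixed at A.
Deflection at B on the released cantilever, summing each load's contribution:
  point load 84.5 at a = 5.94: Pa²(3L − a)/(6EI) = 11210/EI
  triangular load, peak 39 at the fixed end: w₀L⁴/(30EI) = 10589/EI
  δ_0 = 21799/EI
Tip deflection under a unit load at B: L³/(3EI) = 285.8/EI.
With EI = 30000 kN·m²: δ_0 = 0.72663 m and δ_{BB} = 0.009526 m/kN.
Compatibility — the spring shortens by R_B/k under the reaction it provides: δ_0 − R_B·δ_{BB} = R_B/k. With 1/k = 0.00009 m/kN, R_B = δ_0 / (δ_{BB} + 1/k) = 0.72663 / (0.009526 + 0.00009) = 75.56 kN.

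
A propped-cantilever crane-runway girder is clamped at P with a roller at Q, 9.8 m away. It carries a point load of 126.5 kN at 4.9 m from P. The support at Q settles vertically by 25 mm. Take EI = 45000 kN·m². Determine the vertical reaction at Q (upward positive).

R_Q = 35.95 kN

Choose R_Q as the redundant. The primary structure is the cantilever fixed at P.
Deflection at Q on the released cantilever, summing each load's contribution:
  point load 126.5 at a = 4.9: Pa²(3L − a)/(6EI) = 12402/EI
Tip deflection under a unit load at Q: L³/(3EI) = 313.7/EI.
With EI = 45000 kN·m²: δ_0 = 0.2756 m and δ_{QQ} = 0.006972 m/kN.
Compatibility — the beam at Q must follow the support down by 0.025 m: δ_0 − R_Q·δ_{QQ} = 0.025, so R_Q = (0.2756 − 0.025)/0.006972 = 35.95 kN.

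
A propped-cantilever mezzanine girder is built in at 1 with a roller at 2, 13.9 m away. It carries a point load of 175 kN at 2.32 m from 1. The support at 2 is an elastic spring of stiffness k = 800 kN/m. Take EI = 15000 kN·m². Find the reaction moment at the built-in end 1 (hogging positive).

M_1 = 312 kN·m

Choose R_2 as the redundant. The primary structure is the cantilever fixed at 1.
Downward deflection at the released point 2 due to the loads:
  point load 175 at a = 2.32: Pa²(3L − a)/(6EI) = 6182/EI
Tip deflection under a unit load at 2: L³/(3EI) = 895.2/EI.
With EI = 15000 kN·m²: δ_0 = 0.41214 m and δ_{22} = 0.05968 m/kN.
Compatibility — the spring shortens by R_2/k under the reaction it provides: δ_0 − R_2·δ_{22} = R_2/k. With 1/k = 0.00125 m/kN, R_2 = δ_0 / (δ_{22} + 1/k) = 0.41214 / (0.05968 + 0.00125) = 6.764 kN.
Moment equilibrium about 1: M_1 = Σ(load moments about 1) − R_2·L = 406 − 6.764×13.9 = 312 kN·m.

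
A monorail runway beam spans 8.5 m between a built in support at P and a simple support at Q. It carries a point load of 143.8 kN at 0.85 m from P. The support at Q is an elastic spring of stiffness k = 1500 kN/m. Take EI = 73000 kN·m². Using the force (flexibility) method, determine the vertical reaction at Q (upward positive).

Remove the prop at Q; the released (primary) structure is a cantilever built in at P.
Downward deflection at the released point Q due to the loads:
  point load 143.8 at a = 0.85: Pa²(3L − a)/(6EI) = 426.8/EI
Tip deflection under a unit load at Q: L³/(3EI) = 204.7/EI.
With EI = 73000 kN·m²: δ_0 = 0.005847 m and δ_{QQ} = 0.002804 m/kN.
Compatibility — the spring shortens by R_Q/k under the reaction it provides: δ_0 − R_Q·δ_{QQ} = R_Q/k. With 1/k = 0.000667 m/kN, R_Q = δ_0 / (δ_{QQ} + 1/k) = 0.005847 / (0.002804 + 0.000667) = 1.685 kN.

R_Q = 1.685 kN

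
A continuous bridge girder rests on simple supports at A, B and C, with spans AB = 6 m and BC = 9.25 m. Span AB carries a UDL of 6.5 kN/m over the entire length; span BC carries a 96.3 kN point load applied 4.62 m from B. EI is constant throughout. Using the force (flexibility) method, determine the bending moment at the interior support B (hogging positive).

M_B = 112.9 kN·m

Release continuity at B by inserting a hinge; the redundant is the internal moment M_B. The primary structure is two simply-supported spans AB and BC.
Rotations at B on the released spans (each span's end-slope, ×1/EI):
  span AB: UDL 6.5: wL³/(24EI) = 58.5/EI
  span BC: point load 96.3 at a = 4.62: Pab(L + b)/(6LEI) = 515.2/EI
  relative rotation θ_0 = (58.5 + 515.2)/EI = 573.7/EI
A unit hogging moment at B produces rotation L₁/(3EI) + L₂/(3EI) = 5.083/EI.
Compatibility: M_B·(L₁+L₂)/(3EI) = θ_0, giving M_B = 112.9 kN·m (hogging).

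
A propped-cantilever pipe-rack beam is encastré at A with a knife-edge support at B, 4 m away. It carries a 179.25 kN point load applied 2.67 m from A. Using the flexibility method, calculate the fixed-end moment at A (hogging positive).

M_A = 106 kN·m

Choose R_B as the redundant. The primary structure is the cantilever fixed at A.
Deflection at B on the released cantilever, summing each load's contribution:
  point load 179.25 at a = 2.67: Pa²(3L − a)/(6EI) = 1987/EI
Flexibility coefficient — unit upward force at B: δ_{BB} = L³/(3EI) = 21.33/EI.
The prop prevents deflection at B: R_B = δ_0/δ_{BB} = 1987/21.33 = 93.14 kN.
Moment equilibrium about A: M_A = Σ(load moments about A) − R_B·L = 478.6 − 93.14×4 = 106 kN·m.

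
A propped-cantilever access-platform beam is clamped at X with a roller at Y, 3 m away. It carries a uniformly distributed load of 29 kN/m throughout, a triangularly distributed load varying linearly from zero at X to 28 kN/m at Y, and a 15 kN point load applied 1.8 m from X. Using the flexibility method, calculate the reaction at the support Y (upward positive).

R_Y = 62.2 kN

Remove the prop at Y; the released (primary) structure is a cantilever built in at X.
Deflection at Y on the released cantilever, summing each load's contribution:
  UDL 29: wL⁴/(8EI) = 293.6/EI
  triangular load, peak 28 at the free end: 11w₀L⁴/(120EI) = 207.9/EI
  point load 15 at a = 1.8: Pa²(3L − a)/(6EI) = 58.32/EI
  δ_0 = 559.8/EI
Tip deflection under a unit load at Y: L³/(3EI) = 9/EI.
The prop prevents deflection at Y: R_Y = δ_0/δ_{YY} = 559.8/9 = 62.2 kN.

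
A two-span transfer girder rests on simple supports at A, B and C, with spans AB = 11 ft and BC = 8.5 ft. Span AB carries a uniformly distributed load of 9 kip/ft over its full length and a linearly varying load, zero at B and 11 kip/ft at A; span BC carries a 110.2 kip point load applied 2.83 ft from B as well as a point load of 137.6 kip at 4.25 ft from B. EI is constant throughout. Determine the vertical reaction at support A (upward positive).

R_A = 63.31 kip

Insert a hinge at B; M_B is the redundant, and each span becomes simply supported.
Discontinuity in slope at B on the released structure — sum the simple-span end rotations:
  span AB: UDL 9: wL³/(24EI) = 499.1/EI
  span AB: triangular load, peak 11: 7w₀L³/(360EI) = 284.7/EI
  span BC: point load 110.2 at a = 2.83: Pab(L + b)/(6LEI) = 491.3/EI
  span BC: point load 137.6 at a = 4.25: Pab(L + b)/(6LEI) = 621.4/EI
  relative rotation θ_0 = (783.8 + 1113)/EI = 1896/EI
A unit hogging moment at B produces rotation L₁/(3EI) + L₂/(3EI) = 6.5/EI.
Compatibility: M_B·(L₁+L₂)/(3EI) = θ_0, giving M_B = 291.8 kip·ft (hogging).
Span AB, ΣM about A with M_B applied at B: R_B^{AB}·11 = 766.3 + 291.8, so R_B^{AB} = 96.19 kip and R_A = 159.5 − 96.19 = 63.31 kip.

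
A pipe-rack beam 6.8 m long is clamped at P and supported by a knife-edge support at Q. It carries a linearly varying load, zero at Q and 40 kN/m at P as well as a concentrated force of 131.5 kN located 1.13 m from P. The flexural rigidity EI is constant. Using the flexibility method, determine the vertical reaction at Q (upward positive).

R_Q = 32.35 kN

Choose R_Q as the redundant. The primary structure is the cantilever fixed at P.
Deflection at Q on the released cantilever, summing each load's contribution:
  triangular load, peak 40 at the fixed end: w₀L⁴/(30EI) = 2851/EI
  point load 131.5 at a = 1.13: Pa²(3L − a)/(6EI) = 539.3/EI
  δ_0 = 3390/EI
Tip deflection under a unit load at Q: L³/(3EI) = 104.8/EI.
Compatibility at Q: δ_0 − R_Q·δ_{QQ} = 0, so R_Q = 3390/104.8 = 32.35 kN.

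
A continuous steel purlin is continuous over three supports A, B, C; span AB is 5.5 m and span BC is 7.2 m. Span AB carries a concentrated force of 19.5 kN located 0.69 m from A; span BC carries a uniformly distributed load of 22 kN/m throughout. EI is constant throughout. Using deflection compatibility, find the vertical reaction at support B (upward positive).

Insert a hinge at B; M_B is the redundant, and each span becomes simply supported.
Discontinuity in slope at B on the released structure — sum the simple-span end rotations:
  span AB: point load 19.5 at a = 0.69: Pab(L + a)/(6LEI) = 12.14/EI
  span BC: UDL 22: wL³/(24EI) = 342.1/EI
  relative rotation θ_0 = (12.14 + 342.1)/EI = 354.3/EI
A unit hogging moment at B produces rotation L₁/(3EI) + L₂/(3EI) = 4.233/EI.
Slope continuity at B: θ_0 = M_B·4.233/EI, so M_B = 354.3/4.233 = 83.69 kN·m (hogging).
Span AB, ΣM about A with M_B applied at B: R_B^{AB}·5.5 = 13.46 + 83.69, so R_B^{AB} = 17.66 kN and R_A = 19.5 − 17.66 = 1.837 kN.
Span BC, ΣM about C: R_B^{BC}·7.2 = 570.2 + 83.69, so R_B^{BC} = 90.82 kN and R_C = 158.4 − 90.82 = 67.58 kN.
R_B = 17.66 + 90.82 = 108.5 kN.

R_B = 108.5 kN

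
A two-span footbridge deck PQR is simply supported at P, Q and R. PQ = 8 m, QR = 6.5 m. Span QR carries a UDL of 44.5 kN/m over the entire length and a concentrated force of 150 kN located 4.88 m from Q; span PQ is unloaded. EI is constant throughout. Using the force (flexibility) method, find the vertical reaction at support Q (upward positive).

R_Q = 225.6 kN

Insert a hinge at Q; M_Q is the redundant, and each span becomes simply supported.
End slopes at the hinge Q, treating each span as simply supported:
  span QR: UDL 44.5: wL³/(24EI) = 509.2/EI
  span QR: point load 150 at a = 4.88: Pab(L + b)/(6LEI) = 246.9/EI
  relative rotation θ_0 = (0 + 756.1)/EI = 756.1/EI
A unit hogging moment at Q produces rotation L₁/(3EI) + L₂/(3EI) = 4.833/EI.
Compatibility: M_Q·(L₁+L₂)/(3EI) = θ_0, giving M_Q = 156.4 kN·m (hogging).
Span PQ, ΣM about P with M_Q applied at Q: R_Q^{PQ}·8 = 0 + 156.4, so R_Q^{PQ} = 19.55 kN and R_P = 0 − 19.55 = -19.55 kN.
Span QR, ΣM about R: R_Q^{QR}·6.5 = 1183 + 156.4, so R_Q^{QR} = 206.1 kN and R_R = 439.2 − 206.1 = 233.2 kN.
R_Q = 19.55 + 206.1 = 225.6 kN.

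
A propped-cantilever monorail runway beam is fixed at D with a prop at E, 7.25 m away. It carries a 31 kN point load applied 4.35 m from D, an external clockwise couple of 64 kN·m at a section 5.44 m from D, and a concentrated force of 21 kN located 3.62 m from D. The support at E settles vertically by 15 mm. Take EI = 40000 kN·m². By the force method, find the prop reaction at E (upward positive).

R_E = 27.63 kN

Release the roller at E. Primary structure: cantilever fixed at D.
Primary-structure tip deflection at E by superposition:
  point load 31 at a = 4.35: Pa²(3L − a)/(6EI) = 1701/EI
  clockwise couple 64 at a = 5.44: M₀a(2L − a)/(2EI) = 1577/EI
  point load 21 at a = 3.62: Pa²(3L − a)/(6EI) = 831.5/EI
  δ_0 = 4110/EI
Tip deflection under a unit load at E: L³/(3EI) = 127/EI.
With EI = 40000 kN·m²: δ_0 = 0.10275 m and δ_{EE} = 0.003176 m/kN.
Compatibility — the beam at E must follow the support down by 0.015 m: δ_0 − R_E·δ_{EE} = 0.015, so R_E = (0.10275 − 0.015)/0.003176 = 27.63 kN.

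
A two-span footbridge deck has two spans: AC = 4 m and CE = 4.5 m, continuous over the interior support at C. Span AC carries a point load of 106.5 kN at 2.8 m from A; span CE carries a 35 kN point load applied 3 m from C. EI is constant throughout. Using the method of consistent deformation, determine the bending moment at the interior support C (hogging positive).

Insert a hinge at C; M_C is the redundant, and each span becomes simply supported.
Rotations at C on the released spans (each span's end-slope, ×1/EI):
  span AC: point load 106.5 at a = 2.8: Pab(L + a)/(6LEI) = 101.4/EI
  span CE: point load 35 at a = 3: Pab(L + b)/(6LEI) = 35/EI
  relative rotation θ_0 = (101.4 + 35)/EI = 136.4/EI
A unit hogging moment at C produces rotation L₁/(3EI) + L₂/(3EI) = 2.833/EI.
Compatibility: M_C·(L₁+L₂)/(3EI) = θ_0, giving M_C = 48.14 kN·m (hogging).

M_C = 48.14 kN·m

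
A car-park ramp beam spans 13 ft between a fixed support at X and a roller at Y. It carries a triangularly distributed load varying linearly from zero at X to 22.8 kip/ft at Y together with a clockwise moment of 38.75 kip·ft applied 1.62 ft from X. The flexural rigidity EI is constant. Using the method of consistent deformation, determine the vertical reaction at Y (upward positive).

R_Y = 82.55 kip

Take the reaction at Y as the redundant and release it; the primary structure is a cantilever fixed at X.
Downward deflection at the released point Y due to the loads:
  triangular load, peak 22.8 at the free end: 11w₀L⁴/(120EI) = 59692/EI
  clockwise couple 38.75 at a = 1.62: M₀a(2L − a)/(2EI) = 765.2/EI
  δ_0 = 60458/EI
Tip deflection under a unit load at Y: L³/(3EI) = 732.3/EI.
The prop prevents deflection at Y: R_Y = δ_0/δ_{YY} = 60458/732.3 = 82.55 kip.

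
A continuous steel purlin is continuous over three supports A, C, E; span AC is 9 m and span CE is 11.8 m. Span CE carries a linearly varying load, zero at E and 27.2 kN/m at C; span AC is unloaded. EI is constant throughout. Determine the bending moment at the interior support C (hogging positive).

M_C = 143.2 kN·m

Take M_C as the redundant. Released structure: two simple spans AC and CE with a hinge at C.
Rotations at C on the released spans (each span's end-slope, ×1/EI):
  span CE: triangular load, peak 27.2: w₀L³/(45EI) = 993.1/EI
  relative rotation θ_0 = (0 + 993.1)/EI = 993.1/EI
A unit hogging moment at C produces rotation L₁/(3EI) + L₂/(3EI) = 6.933/EI.
Compatibility: M_C·(L₁+L₂)/(3EI) = θ_0, giving M_C = 143.2 kN·m (hogging).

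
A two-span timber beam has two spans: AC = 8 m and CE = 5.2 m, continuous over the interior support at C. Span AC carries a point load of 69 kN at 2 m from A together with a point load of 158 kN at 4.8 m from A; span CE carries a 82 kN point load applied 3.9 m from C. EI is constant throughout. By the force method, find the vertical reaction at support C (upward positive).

Insert a hinge at C; M_C is the redundant, and each span becomes simply supported.
Rotations at C on the released spans (each span's end-slope, ×1/EI):
  span AC: point load 69 at a = 2: Pab(L + a)/(6LEI) = 172.5/EI
  span AC: point load 158 at a = 4.8: Pab(L + a)/(6LEI) = 647.2/EI
  span CE: point load 82 at a = 3.9: Pab(L + b)/(6LEI) = 86.61/EI
  relative rotation θ_0 = (819.7 + 86.61)/EI = 906.3/EI
A unit hogging moment at C produces rotation L₁/(3EI) + L₂/(3EI) = 4.4/EI.
Slope continuity at C: θ_0 = M_C·4.4/EI, so M_C = 906.3/4.4 = 206 kN·m (hogging).
Span AC, ΣM about A with M_C applied at C: R_C^{AC}·8 = 896.4 + 206, so R_C^{AC} = 137.8 kN and R_A = 227 − 137.8 = 89.2 kN.
Span CE, ΣM about E: R_C^{CE}·5.2 = 106.6 + 206, so R_C^{CE} = 60.11 kN and R_E = 82 − 60.11 = 21.89 kN.
R_C = 137.8 + 60.11 = 197.9 kN.

R_C = 197.9 kN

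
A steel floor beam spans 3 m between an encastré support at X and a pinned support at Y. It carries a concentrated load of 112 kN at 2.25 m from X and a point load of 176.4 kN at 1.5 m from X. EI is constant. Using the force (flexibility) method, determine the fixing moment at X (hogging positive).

Release the roller at Y. Primary structure: cantilever fixed at X.
Downward deflection at the released point Y due to the loads:
  point load 112 at a = 2.25: Pa²(3L − a)/(6EI) = 637.9/EI
  point load 176.4 at a = 1.5: Pa²(3L − a)/(6EI) = 496.1/EI
  δ_0 = 1134/EI
Tip deflection under a unit load at Y: L³/(3EI) = 9/EI.
Compatibility at Y: δ_0 − R_Y·δ_{YY} = 0, so R_Y = 1134/9 = 126 kN.
Moment equilibrium about X: M_X = Σ(load moments about X) − R_Y·L = 516.6 − 126×3 = 138.6 kN·m.

M_X = 138.6 kN·m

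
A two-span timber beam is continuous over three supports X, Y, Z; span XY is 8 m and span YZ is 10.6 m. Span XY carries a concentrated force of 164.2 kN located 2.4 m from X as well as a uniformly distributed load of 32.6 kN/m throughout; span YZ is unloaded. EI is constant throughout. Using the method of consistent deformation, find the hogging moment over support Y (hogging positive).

Take M_Y as the redundant. Released structure: two simple spans XY and YZ with a hinge at Y.
Rotations at Y on the released spans (each span's end-slope, ×1/EI):
  span XY: point load 164.2 at a = 2.4: Pab(L + a)/(6LEI) = 478.2/EI
  span XY: UDL 32.6: wL³/(24EI) = 695.5/EI
  relative rotation θ_0 = (1174 + 0)/EI = 1174/EI
A unit hogging moment at Y produces rotation L₁/(3EI) + L₂/(3EI) = 6.2/EI.
Compatibility: M_Y·(L₁+L₂)/(3EI) = θ_0, giving M_Y = 189.3 kN·m (hogging).

M_Y = 189.3 kN·m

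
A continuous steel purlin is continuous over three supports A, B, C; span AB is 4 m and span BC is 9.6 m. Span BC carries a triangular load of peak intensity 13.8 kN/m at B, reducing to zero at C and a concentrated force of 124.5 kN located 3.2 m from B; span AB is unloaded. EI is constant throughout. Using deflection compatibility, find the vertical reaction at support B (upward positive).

Take M_B as the redundant. Released structure: two simple spans AB and BC with a hinge at B.
Rotations at B on the released spans (each span's end-slope, ×1/EI):
  span BC: triangular load, peak 13.8: w₀L³/(45EI) = 271.3/EI
  span BC: point load 124.5 at a = 3.2: Pab(L + b)/(6LEI) = 708.3/EI
  relative rotation θ_0 = (0 + 979.6)/EI = 979.6/EI
A unit hogging moment at B produces rotation L₁/(3EI) + L₂/(3EI) = 4.533/EI.
Compatibility: M_B·(L₁+L₂)/(3EI) = θ_0, giving M_B = 216.1 kN·m (hogging).
Span AB, ΣM about A with M_B applied at B: R_B^{AB}·4 = 0 + 216.1, so R_B^{AB} = 54.02 kN and R_A = 0 − 54.02 = -54.02 kN.
Span BC, ΣM about C: R_B^{BC}·9.6 = 1221 + 216.1, so R_B^{BC} = 149.7 kN and R_C = 190.7 − 149.7 = 41.07 kN.
R_B = 54.02 + 149.7 = 203.7 kN.

R_B = 203.7 kN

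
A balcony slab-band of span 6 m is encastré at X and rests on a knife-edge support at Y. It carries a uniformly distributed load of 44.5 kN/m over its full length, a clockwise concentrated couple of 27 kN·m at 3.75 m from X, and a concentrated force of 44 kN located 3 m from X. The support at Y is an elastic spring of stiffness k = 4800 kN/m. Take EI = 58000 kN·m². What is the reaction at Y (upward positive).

Remove the prop at Y; the released (primary) structure is a cantilever built in at X.
Downward deflection at the released point Y due to the loads:
  UDL 44.5: wL⁴/(8EI) = 7209/EI
  clockwise couple 27 at a = 3.75: M₀a(2L − a)/(2EI) = 417.7/EI
  point load 44 at a = 3: Pa²(3L − a)/(6EI) = 990/EI
  δ_0 = 8617/EI
Flexibility coefficient — unit upward force at Y: δ_{YY} = L³/(3EI) = 72/EI.
With EI = 58000 kN·m²: δ_0 = 0.14856 m and δ_{YY} = 0.001241 m/kN.
Compatibility — the spring shortens by R_Y/k under the reaction it provides: δ_0 − R_Y·δ_{YY} = R_Y/k. With 1/k = 0.000208 m/kN, R_Y = δ_0 / (δ_{YY} + 1/k) = 0.14856 / (0.001241 + 0.000208) = 102.5 kN.

R_Y = 102.5 kN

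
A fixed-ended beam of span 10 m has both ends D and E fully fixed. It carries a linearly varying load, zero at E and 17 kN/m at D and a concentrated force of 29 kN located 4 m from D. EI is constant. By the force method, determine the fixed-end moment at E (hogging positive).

Release both end moments; the primary structure is a simply-supported span DE with redundants M_D and M_E.
Simple-span end rotations at D and E under the given loads:
  at D: triangular load, peak 17: w₀L³/(45EI) = 377.8/EI
  at E: triangular load, peak 17: 7w₀L³/(360EI) = 330.6/EI
  at D: point load 29 at a = 4: Pab(L + b)/(6LEI) = 185.6/EI
  at E: point load 29 at a = 4: Pab(L + a)/(6LEI) = 162.4/EI
  θ_D0 = 563.4/EI,  θ_E0 = 493/EI
Flexibility coefficients: a unit moment at one end gives L/(3EI) there and L/(6EI) at the far end, so f₁₁ = f₂₂ = 3.333/EI and f₁₂ = f₂₁ = 1.667/EI.
Compatibility — zero rotation at each built-in end:
  3.333 M_D + 1.667 M_E = 563.4
  1.667 M_D + 3.333 M_E = 493
Solving the pair gives M_D = 126.8 kN·m and M_E = 84.51 kN·m (hogging).

M_E = 84.51 kN·m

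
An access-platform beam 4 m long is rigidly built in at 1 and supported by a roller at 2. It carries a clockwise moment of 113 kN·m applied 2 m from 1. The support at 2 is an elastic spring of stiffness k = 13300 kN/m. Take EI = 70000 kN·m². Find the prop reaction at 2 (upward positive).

Remove the prop at 2; the released (primary) structure is a cantilever built in at 1.
Primary-structure tip deflection at 2 by superposition:
  clockwise couple 113 at a = 2: M₀a(2L − a)/(2EI) = 678/EI
Tip deflection under a unit load at 2: L³/(3EI) = 21.33/EI.
With EI = 70000 kN·m²: δ_0 = 0.009686 m and δ_{22} = 0.000305 m/kN.
Compatibility — the spring shortens by R_2/k under the reaction it provides: δ_0 − R_2·δ_{22} = R_2/k. With 1/k = 0.000075 m/kN, R_2 = δ_0 / (δ_{22} + 1/k) = 0.009686 / (0.000305 + 0.000075) = 25.49 kN.

R_2 = 25.49 kN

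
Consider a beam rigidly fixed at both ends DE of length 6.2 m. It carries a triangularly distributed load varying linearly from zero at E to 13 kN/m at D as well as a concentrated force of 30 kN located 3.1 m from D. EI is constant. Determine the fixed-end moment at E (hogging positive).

Take the two fixed-end moments M_D, M_E as redundants; the released structure is the simple span DE.
End rotations of the released simple span under the applied load (×1/EI):
  at D: triangular load, peak 13: w₀L³/(45EI) = 68.85/EI
  at E: triangular load, peak 13: 7w₀L³/(360EI) = 60.24/EI
  at D: point load 30 at a = 3.1: Pab(L + b)/(6LEI) = 72.08/EI
  at E: point load 30 at a = 3.1: Pab(L + a)/(6LEI) = 72.08/EI
  θ_D0 = 140.9/EI,  θ_E0 = 132.3/EI
Flexibility coefficients: a unit moment at one end gives L/(3EI) there and L/(6EI) at the far end, so f₁₁ = f₂₂ = 2.067/EI and f₁₂ = f₂₁ = 1.033/EI.
Compatibility — zero rotation at each built-in end:
  2.067 M_D + 1.033 M_E = 140.9
  1.033 M_D + 2.067 M_E = 132.3
Solving the pair gives M_D = 48.24 kN·m and M_E = 39.91 kN·m (hogging).

M_E = 39.91 kN·m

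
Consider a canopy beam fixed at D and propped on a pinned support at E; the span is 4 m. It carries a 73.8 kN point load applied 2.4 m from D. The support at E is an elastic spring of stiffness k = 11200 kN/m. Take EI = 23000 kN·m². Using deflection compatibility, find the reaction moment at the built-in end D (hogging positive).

M_D = 60.79 kN·m

Choose R_E as the redundant. The primary structure is the cantilever fixed at D.
Downward deflection at the released point E due to the loads:
  point load 73.8 at a = 2.4: Pa²(3L − a)/(6EI) = 680.1/EI
Tip deflection under a unit load at E: L³/(3EI) = 21.33/EI.
With EI = 23000 kN·m²: δ_0 = 0.029571 m and δ_{EE} = 0.000928 m/kN.
Compatibility — the spring shortens by R_E/k under the reaction it provides: δ_0 − R_E·δ_{EE} = R_E/k. With 1/k = 0.000089 m/kN, R_E = δ_0 / (δ_{EE} + 1/k) = 0.029571 / (0.000928 + 0.000089) = 29.08 kN.
Moment equilibrium about D: M_D = Σ(load moments about D) − R_E·L = 177.1 − 29.08×4 = 60.79 kN·m.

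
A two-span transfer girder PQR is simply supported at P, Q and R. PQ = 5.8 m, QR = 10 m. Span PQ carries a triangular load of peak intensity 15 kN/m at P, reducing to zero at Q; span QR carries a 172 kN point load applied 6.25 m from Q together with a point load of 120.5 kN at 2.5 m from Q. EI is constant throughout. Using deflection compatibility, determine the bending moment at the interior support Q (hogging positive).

Take M_Q as the redundant. Released structure: two simple spans PQ and QR with a hinge at Q.
Discontinuity in slope at Q on the released structure — sum the simple-span end rotations:
  span PQ: triangular load, peak 15: 7w₀L³/(360EI) = 56.91/EI
  span QR: point load 172 at a = 6.25: Pab(L + b)/(6LEI) = 923.8/EI
  span QR: point load 120.5 at a = 2.5: Pab(L + b)/(6LEI) = 659/EI
  relative rotation θ_0 = (56.91 + 1583)/EI = 1640/EI
A unit hogging moment at Q produces rotation L₁/(3EI) + L₂/(3EI) = 5.267/EI.
Slope continuity at Q: θ_0 = M_Q·5.267/EI, so M_Q = 1640/5.267 = 311.3 kN·m (hogging).

M_Q = 311.3 kN·m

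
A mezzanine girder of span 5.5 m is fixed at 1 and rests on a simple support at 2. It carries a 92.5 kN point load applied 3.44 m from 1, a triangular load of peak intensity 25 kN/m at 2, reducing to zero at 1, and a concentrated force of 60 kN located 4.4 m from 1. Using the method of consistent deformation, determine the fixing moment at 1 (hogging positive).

Remove the prop at 2; the released (primary) structure is a cantilever built in at 1.
Downward deflection at the released point 2 due to the loads:
  point load 92.5 at a = 3.44: Pa²(3L − a)/(6EI) = 2383/EI
  triangular load, peak 25 at the free end: 11w₀L⁴/(120EI) = 2097/EI
  point load 60 at a = 4.4: Pa²(3L − a)/(6EI) = 2343/EI
  δ_0 = 6822/EI
Tip deflection under a unit load at 2: L³/(3EI) = 55.46/EI.
The prop prevents deflection at 2: R_2 = δ_0/δ_{22} = 6822/55.46 = 123 kN.
Moment equilibrium about 1: M_1 = Σ(load moments about 1) − R_2·L = 834.3 − 123×5.5 = 157.7 kN·m.

M_1 = 157.7 kN·m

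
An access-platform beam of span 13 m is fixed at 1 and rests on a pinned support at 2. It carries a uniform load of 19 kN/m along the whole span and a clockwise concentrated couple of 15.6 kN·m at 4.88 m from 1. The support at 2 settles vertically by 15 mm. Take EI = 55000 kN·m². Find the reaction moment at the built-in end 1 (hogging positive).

Remove the prop at 2; the released (primary) structure is a cantilever built in at 1.
Deflection at 2 on the released cantilever, summing each load's contribution:
  UDL 19: wL⁴/(8EI) = 67832/EI
  clockwise couple 15.6 at a = 4.88: M₀a(2L − a)/(2EI) = 803.9/EI
  δ_0 = 68636/EI
Tip deflection under a unit load at 2: L³/(3EI) = 732.3/EI.
With EI = 55000 kN·m²: δ_0 = 1.2479 m and δ_{22} = 0.013315 m/kN.
Compatibility — the beam at 2 must follow the support down by 0.015 m: δ_0 − R_2·δ_{22} = 0.015, so R_2 = (1.2479 − 0.015)/0.013315 = 92.6 kN.
Moment equilibrium about 1: M_1 = Σ(load moments about 1) − R_2·L = 1621 − 92.6×13 = 417.3 kN·m.

M_1 = 417.3 kN·m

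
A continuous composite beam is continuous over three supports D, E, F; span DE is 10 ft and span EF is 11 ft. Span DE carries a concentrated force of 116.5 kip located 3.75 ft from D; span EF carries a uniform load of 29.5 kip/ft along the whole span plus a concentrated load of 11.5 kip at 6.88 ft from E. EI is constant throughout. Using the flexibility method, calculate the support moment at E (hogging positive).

M_E = 333.8 kip·ft

Take M_E as the redundant. Released structure: two simple spans DE and EF with a hinge at E.
End slopes at the hinge E, treating each span as simply supported:
  span DE: point load 116.5 at a = 3.75: Pab(L + a)/(6LEI) = 625.7/EI
  span EF: UDL 29.5: wL³/(24EI) = 1636/EI
  span EF: point load 11.5 at a = 6.88: Pab(L + b)/(6LEI) = 74.68/EI
  relative rotation θ_0 = (625.7 + 1711)/EI = 2336/EI
A unit hogging moment at E produces rotation L₁/(3EI) + L₂/(3EI) = 7/EI.
Slope continuity at E: θ_0 = M_E·7/EI, so M_E = 2336/7 = 333.8 kip·ft (hogging).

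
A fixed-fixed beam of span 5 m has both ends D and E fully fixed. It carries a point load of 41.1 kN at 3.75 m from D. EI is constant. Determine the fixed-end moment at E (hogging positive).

Take the two fixed-end moments M_D, M_E as redundants; the released structure is the simple span DE.
Simple-span end rotations at D and E under the given loads:
  at D: point load 41.1 at a = 3.75: Pab(L + b)/(6LEI) = 40.14/EI
  at E: point load 41.1 at a = 3.75: Pab(L + a)/(6LEI) = 56.19/EI
  θ_D0 = 40.14/EI,  θ_E0 = 56.19/EI
Flexibility coefficients: a unit moment at one end gives L/(3EI) there and L/(6EI) at the far end, so f₁₁ = f₂₂ = 1.667/EI and f₁₂ = f₂₁ = 0.8333/EI.
Compatibility — zero rotation at each built-in end:
  1.667 M_D + 0.8333 M_E = 40.14
  0.8333 M_D + 1.667 M_E = 56.19
Solving the pair gives M_D = 9.633 kN·m and M_E = 28.9 kN·m (hogging).

M_E = 28.9 kN·m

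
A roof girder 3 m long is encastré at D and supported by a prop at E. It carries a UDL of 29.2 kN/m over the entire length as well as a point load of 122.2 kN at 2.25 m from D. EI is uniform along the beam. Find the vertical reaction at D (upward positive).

Choose R_E as the redundant. The primary structure is the cantilever fixed at D.
Downward deflection at the released point E due to the loads:
  UDL 29.2: wL⁴/(8EI) = 295.6/EI
  point load 122.2 at a = 2.25: Pa²(3L − a)/(6EI) = 696/EI
  δ_0 = 991.6/EI
Flexibility coefficient — unit upward force at E: δ_{EE} = L³/(3EI) = 9/EI.
The prop prevents deflection at E: R_E = δ_0/δ_{EE} = 991.6/9 = 110.2 kN.
Vertical equilibrium: R_D = ΣP − R_E = 209.8 − 110.2 = 99.62 kN.

R_D = 99.62 kN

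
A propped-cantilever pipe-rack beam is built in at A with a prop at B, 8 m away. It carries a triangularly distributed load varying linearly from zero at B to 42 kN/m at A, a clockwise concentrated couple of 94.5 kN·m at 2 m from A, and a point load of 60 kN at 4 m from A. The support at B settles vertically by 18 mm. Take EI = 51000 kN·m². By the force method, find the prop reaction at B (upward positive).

R_B = 54.72 kN

Release the roller at B. Primary structure: cantilever fixed at A.
Downward deflection at the released point B due to the loads:
  triangular load, peak 42 at the fixed end: w₀L⁴/(30EI) = 5734/EI
  clockwise couple 94.5 at a = 2: M₀a(2L − a)/(2EI) = 1323/EI
  point load 60 at a = 4: Pa²(3L − a)/(6EI) = 3200/EI
  δ_0 = 10257/EI
Tip deflection under a unit load at B: L³/(3EI) = 170.7/EI.
With EI = 51000 kN·m²: δ_0 = 0.20113 m and δ_{BB} = 0.003346 m/kN.
Compatibility — the beam at B must follow the support down by 0.018 m: δ_0 − R_B·δ_{BB} = 0.018, so R_B = (0.20113 − 0.018)/0.003346 = 54.72 kN.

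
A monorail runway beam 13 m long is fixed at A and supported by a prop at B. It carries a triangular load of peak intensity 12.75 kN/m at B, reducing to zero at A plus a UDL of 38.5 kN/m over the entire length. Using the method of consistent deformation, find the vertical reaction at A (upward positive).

R_A = 350.1 kN

Take the reaction at B as the redundant and release it; the primary structure is a cantilever fixed at A.
Primary-structure tip deflection at B by superposition:
  triangular load, peak 12.75 at the free end: 11w₀L⁴/(120EI) = 33381/EI
  UDL 38.5: wL⁴/(8EI) = 137450/EI
  δ_0 = 170830/EI
Flexibility coefficient — unit upward force at B: δ_{BB} = L³/(3EI) = 732.3/EI.
Compatibility at B: δ_0 − R_B·δ_{BB} = 0, so R_B = 170830/732.3 = 233.3 kN.
Vertical equilibrium: R_A = ΣP − R_B = 583.4 − 233.3 = 350.1 kN.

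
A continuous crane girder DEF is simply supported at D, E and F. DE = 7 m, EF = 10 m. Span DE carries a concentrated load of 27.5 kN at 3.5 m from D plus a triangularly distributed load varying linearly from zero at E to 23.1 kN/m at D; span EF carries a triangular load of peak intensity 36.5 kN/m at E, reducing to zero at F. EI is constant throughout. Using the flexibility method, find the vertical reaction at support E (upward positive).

Release continuity at E by inserting a hinge; the redundant is the internal moment M_E. The primary structure is two simply-supported spans DE and EF.
End slopes at the hinge E, treating each span as simply supported:
  span DE: point load 27.5 at a = 3.5: Pab(L + a)/(6LEI) = 84.22/EI
  span DE: triangular load, peak 23.1: 7w₀L³/(360EI) = 154.1/EI
  span EF: triangular load, peak 36.5: w₀L³/(45EI) = 811.1/EI
  relative rotation θ_0 = (238.3 + 811.1)/EI = 1049/EI
A unit hogging moment at E produces rotation L₁/(3EI) + L₂/(3EI) = 5.667/EI.
Compatibility: M_E·(L₁+L₂)/(3EI) = θ_0, giving M_E = 185.2 kN·m (hogging).
Span DE, ΣM about D with M_E applied at E: R_E^{DE}·7 = 284.9 + 185.2, so R_E^{DE} = 67.16 kN and R_D = 108.3 − 67.16 = 41.19 kN.
Span EF, ΣM about F: R_E^{EF}·10 = 1217 + 185.2, so R_E^{EF} = 140.2 kN and R_F = 182.5 − 140.2 = 42.31 kN.
R_E = 67.16 + 140.2 = 207.3 kN.

R_E = 207.3 kN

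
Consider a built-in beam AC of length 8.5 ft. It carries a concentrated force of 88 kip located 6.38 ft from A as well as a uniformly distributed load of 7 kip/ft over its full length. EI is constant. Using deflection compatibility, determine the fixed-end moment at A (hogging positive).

M_A = 77.07 kip·ft

Release both end moments; the primary structure is a simply-supported span AC with redundants M_A and M_C.
On the primary (simply-supported) span, the end slopes from the loading are:
  at A: point load 88 at a = 6.38: Pab(L + b)/(6LEI) = 247.9/EI
  at C: point load 88 at a = 6.38: Pab(L + a)/(6LEI) = 347.3/EI
  at A: UDL 7: wL³/(24EI) = 179.1/EI
  at C: UDL 7: wL³/(24EI) = 179.1/EI
  θ_A0 = 427/EI,  θ_C0 = 526.4/EI
Flexibility coefficients: a unit moment at one end gives L/(3EI) there and L/(6EI) at the far end, so f₁₁ = f₂₂ = 2.833/EI and f₁₂ = f₂₁ = 1.417/EI.
Compatibility — zero rotation at each built-in end:
  2.833 M_A + 1.417 M_C = 427
  1.417 M_A + 2.833 M_C = 526.4
Solving the pair gives M_A = 77.07 kip·ft and M_C = 147.3 kip·ft (hogging).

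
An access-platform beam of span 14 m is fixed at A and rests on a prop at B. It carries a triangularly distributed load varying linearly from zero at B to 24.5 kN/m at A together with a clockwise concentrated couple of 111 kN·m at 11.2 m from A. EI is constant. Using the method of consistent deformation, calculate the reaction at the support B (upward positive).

R_B = 45.72 kN

Choose R_B as the redundant. The primary structure is the cantilever fixed at A.
Primary-structure tip deflection at B by superposition:
  triangular load, peak 24.5 at the fixed end: w₀L⁴/(30EI) = 31373/EI
  clockwise couple 111 at a = 11.2: M₀a(2L − a)/(2EI) = 10443/EI
  δ_0 = 41816/EI
Flexibility coefficient — unit upward force at B: δ_{BB} = L³/(3EI) = 914.7/EI.
Compatibility at B: δ_0 − R_B·δ_{BB} = 0, so R_B = 41816/914.7 = 45.72 kN.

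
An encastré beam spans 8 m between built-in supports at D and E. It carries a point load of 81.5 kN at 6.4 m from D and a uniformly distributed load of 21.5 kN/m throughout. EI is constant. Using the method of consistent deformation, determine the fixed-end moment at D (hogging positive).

M_D = 135.5 kN·m

Release both end moments; the primary structure is a simply-supported span DE with redundants M_D and M_E.
Simple-span end rotations at D and E under the given loads:
  at D: point load 81.5 at a = 6.4: Pab(L + b)/(6LEI) = 166.9/EI
  at E: point load 81.5 at a = 6.4: Pab(L + a)/(6LEI) = 250.4/EI
  at D: UDL 21.5: wL³/(24EI) = 458.7/EI
  at E: UDL 21.5: wL³/(24EI) = 458.7/EI
  θ_D0 = 625.6/EI,  θ_E0 = 709/EI
Flexibility coefficients: a unit moment at one end gives L/(3EI) there and L/(6EI) at the far end, so f₁₁ = f₂₂ = 2.667/EI and f₁₂ = f₂₁ = 1.333/EI.
Compatibility — zero rotation at each built-in end:
  2.667 M_D + 1.333 M_E = 625.6
  1.333 M_D + 2.667 M_E = 709
Solving the pair gives M_D = 135.5 kN·m and M_E = 198.1 kN·m (hogging).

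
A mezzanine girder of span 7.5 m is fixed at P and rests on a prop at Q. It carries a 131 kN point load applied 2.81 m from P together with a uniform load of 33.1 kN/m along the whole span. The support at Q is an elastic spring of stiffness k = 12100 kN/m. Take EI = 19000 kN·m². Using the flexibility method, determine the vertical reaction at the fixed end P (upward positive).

R_P = 263.3 kN

Choose R_Q as the redundant. The primary structure is the cantilever fixed at P.
Primary-structure tip deflection at Q by superposition:
  point load 131 at a = 2.81: Pa²(3L − a)/(6EI) = 3395/EI
  UDL 33.1: wL⁴/(8EI) = 13091/EI
  δ_0 = 16486/EI
Flexibility coefficient — unit upward force at Q: δ_{QQ} = L³/(3EI) = 140.6/EI.
With EI = 19000 kN·m²: δ_0 = 0.86768 m and δ_{QQ} = 0.007401 m/kN.
Compatibility — the spring shortens by R_Q/k under the reaction it provides: δ_0 − R_Q·δ_{QQ} = R_Q/k. With 1/k = 0.000083 m/kN, R_Q = δ_0 / (δ_{QQ} + 1/k) = 0.86768 / (0.007401 + 0.000083) = 115.9 kN.
Vertical equilibrium: R_P = ΣP − R_Q = 379.2 − 115.9 = 263.3 kN.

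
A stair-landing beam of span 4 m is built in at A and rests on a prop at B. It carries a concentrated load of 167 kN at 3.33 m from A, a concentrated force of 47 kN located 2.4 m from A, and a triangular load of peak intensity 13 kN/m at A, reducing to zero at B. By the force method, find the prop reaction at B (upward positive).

R_B = 150.9 kN

Take the reaction at B as the redundant and release it; the primary structure is a cantilever fixed at A.
Free-end deflection of the primary structure under the applied loading (downward +):
  point load 167 at a = 3.33: Pa²(3L − a)/(6EI) = 2676/EI
  point load 47 at a = 2.4: Pa²(3L − a)/(6EI) = 433.2/EI
  triangular load, peak 13 at the fixed end: w₀L⁴/(30EI) = 110.9/EI
  δ_0 = 3220/EI
Tip deflection under a unit load at B: L³/(3EI) = 21.33/EI.
Compatibility at B: δ_0 − R_B·δ_{BB} = 0, so R_B = 3220/21.33 = 150.9 kN.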